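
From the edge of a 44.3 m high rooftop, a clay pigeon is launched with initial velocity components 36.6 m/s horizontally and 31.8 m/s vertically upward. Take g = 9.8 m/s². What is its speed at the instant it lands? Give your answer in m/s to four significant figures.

Vertical motion (up positive, ground at y = 0): 4.900 t² − (31.80) t − 44.3 = 0, so t = (31.80 + √(31.80² + 2·9.80·44.3)) / 9.80 = (31.80 + 43.35) / 9.80 = 7.669 s.
Vertical velocity at impact: v_y = v_y0 − g t = 31.80 − 9.80 × 7.669 = −43.35 m/s.
Speed: |v| = √(vₓ² + v_y²) = √(36.60² + 43.35²) = 56.74 m/s.

56.74 m/s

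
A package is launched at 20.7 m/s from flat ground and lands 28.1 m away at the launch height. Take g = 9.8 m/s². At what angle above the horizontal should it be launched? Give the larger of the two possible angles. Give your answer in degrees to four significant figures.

From R = (v₀²/g) sin 2θ: sin 2θ = 9.80 × 28.1 / 428.49 = 0.6427.
2θ = 39.99° or 180° − 39.99° = 140.0°, so θ = 20.00° or 70.00°.
The larger angle is 70.00°.

70.00°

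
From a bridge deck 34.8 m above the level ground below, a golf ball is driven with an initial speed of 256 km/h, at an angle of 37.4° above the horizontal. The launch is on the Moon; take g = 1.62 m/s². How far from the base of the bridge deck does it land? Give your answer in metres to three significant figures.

Convert: 256 km/h = 256/3.6 = 71.11 m/s.
Resolve: vₓ = 71.11 cos 37.4° = 56.49 m/s and v_y0 = 71.11 sin 37.4° = 43.19 m/s.
The projectile lands when y = 34.8 + (43.19) t − ½·1.62·t² = 0. Positive root: t = (43.19 + √(43.19² + 2·1.62·34.8)) / 1.62 = (43.19 + 44.48) / 1.62 = 54.12 s.
Horizontal distance: R = vₓ t = 56.49 × 54.12 = 3057 m.

3060 m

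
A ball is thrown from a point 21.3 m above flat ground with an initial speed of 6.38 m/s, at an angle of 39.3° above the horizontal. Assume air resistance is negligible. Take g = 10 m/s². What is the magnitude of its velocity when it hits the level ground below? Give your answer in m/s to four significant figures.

Components: vₓ = 6.380 cos 39.3° = 4.937 m/s, v_y0 = 6.380 sin 39.3° = 4.041 m/s.
The projectile lands when y = 21.3 + (4.041) t − ½·10.0·t² = 0. Positive root: t = (4.041 + √(4.041² + 2·10.0·21.3)) / 10.0 = (4.041 + 21.03) / 10.0 = 2.507 s.
Vertical velocity at impact: v_y = v_y0 − g t = 4.041 − 10.0 × 2.507 = −21.03 m/s.
Speed: |v| = √(vₓ² + v_y²) = √(4.937² + 21.03²) = 21.60 m/s.

21.60 m/s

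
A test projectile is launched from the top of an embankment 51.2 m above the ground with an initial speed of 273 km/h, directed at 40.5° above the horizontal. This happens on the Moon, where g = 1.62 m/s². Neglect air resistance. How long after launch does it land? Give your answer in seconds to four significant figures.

Convert: 273 km/h = 273/3.6 = 75.83 m/s.
Resolve: vₓ = 75.83 cos 40.5° = 57.66 m/s and v_y0 = 75.83 sin 40.5° = 49.25 m/s.
The projectile lands when y = 51.2 + (49.25) t − ½·1.62·t² = 0. Positive root: t = (49.25 + √(49.25² + 2·1.62·51.2)) / 1.62 = (49.25 + 50.91) / 1.62 = 61.82 s.

61.82 s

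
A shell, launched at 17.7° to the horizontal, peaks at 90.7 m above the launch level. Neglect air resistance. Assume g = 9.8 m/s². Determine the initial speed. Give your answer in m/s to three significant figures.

At the peak v_y = 0, so v_y0 = √(2gH) = √(2 × 9.80 × 90.7) = 42.16 m/s.
v_y0 = v₀ sin θ ⇒ v₀ = 42.16 / sin 17.7° = 138.7 m/s.

139 m/s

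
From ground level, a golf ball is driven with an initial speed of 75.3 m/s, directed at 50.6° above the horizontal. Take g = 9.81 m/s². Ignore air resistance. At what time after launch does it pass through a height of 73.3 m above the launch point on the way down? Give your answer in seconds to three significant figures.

10.4 s

Horizontal component vₓ = 75.30 cos 50.6° = 47.80 m/s; vertical v_y0 = 75.30 sin 50.6° = 58.19 m/s.
Set y = v_y0 t − ½ g t² = 73.3: 4.905 t² − 58.19 t + 73.3 = 0.
t = [58.19 ± √(58.19² − 2·9.81·73.3)] / 9.81 = (58.19 ± 44.13) / 9.81, so t = 1.433 s or t = 10.43 s.
The descending-branch root is 10.43 s.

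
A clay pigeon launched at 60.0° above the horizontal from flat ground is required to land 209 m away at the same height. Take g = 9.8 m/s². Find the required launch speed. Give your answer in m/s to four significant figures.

From R = (v₀² / g) sin 2θ: v₀ = √(gR / sin 2θ).
v₀ = √(9.80 × 209 / sin 120.0°) = √(2048 / 0.8660) = √2365.1 = 48.63 m/s.

48.63 m/s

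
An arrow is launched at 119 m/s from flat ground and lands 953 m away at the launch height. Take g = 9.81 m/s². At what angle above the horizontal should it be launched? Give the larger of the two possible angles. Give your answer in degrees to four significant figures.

69.34°

Level-ground range R = v₀² sin(2θ)/g ⇒ sin(2θ) = gR/v₀² = 9.81 × 953 / 119² = 0.6602.
2θ = 41.31° or 180° − 41.31° = 138.7°, so θ = 20.66° or 69.34°.
The larger angle is 69.34°.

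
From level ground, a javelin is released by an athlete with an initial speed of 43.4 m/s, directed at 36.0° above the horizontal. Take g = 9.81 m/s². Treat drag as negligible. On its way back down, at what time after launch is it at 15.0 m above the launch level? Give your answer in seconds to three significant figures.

4.52 s

Resolve: vₓ = 43.40 cos 36.0° = 35.11 m/s and v_y0 = 43.40 sin 36.0° = 25.51 m/s.
Set y = v_y0 t − ½ g t² = 15.0: 4.905 t² − 25.51 t + 15.0 = 0.
t = [25.51 ± √(25.51² − 2·9.81·15.0)] / 9.81 = (25.51 ± 18.88) / 9.81, so t = 0.6758 s or t = 4.525 s.
The descending-branch root is 4.525 s.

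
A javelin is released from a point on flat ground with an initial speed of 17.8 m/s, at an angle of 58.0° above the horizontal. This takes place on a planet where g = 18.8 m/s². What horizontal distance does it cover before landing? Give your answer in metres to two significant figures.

15 m

Resolve: vₓ = 17.80 cos 58.0° = 9.433 m/s and v_y0 = 17.80 sin 58.0° = 15.10 m/s.
Flight time T = 2 v_y0 / g = 1.606 s.
Range: R = vₓ T = 9.433 × 1.606 = 15.15 m.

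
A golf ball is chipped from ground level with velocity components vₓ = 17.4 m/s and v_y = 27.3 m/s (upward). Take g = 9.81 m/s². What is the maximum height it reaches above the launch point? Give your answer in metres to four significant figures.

37.99 m

Maximum height: H = v_y0² / (2g) = 27.30² / (2 × 9.81) = 37.99 m.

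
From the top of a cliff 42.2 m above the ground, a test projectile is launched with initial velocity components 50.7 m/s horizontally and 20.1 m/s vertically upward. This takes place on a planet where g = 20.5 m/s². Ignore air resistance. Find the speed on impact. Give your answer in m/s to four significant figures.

68.59 m/s

The projectile lands when y = 42.2 + (20.10) t − ½·20.5·t² = 0. Positive root: t = (20.10 + √(20.10² + 2·20.5·42.2)) / 20.5 = (20.10 + 46.20) / 20.5 = 3.234 s.
Vertical velocity at impact: v_y = v_y0 − g t = 20.10 − 20.5 × 3.234 = −46.20 m/s.
Speed: |v| = √(vₓ² + v_y²) = √(50.70² + 46.20²) = 68.59 m/s.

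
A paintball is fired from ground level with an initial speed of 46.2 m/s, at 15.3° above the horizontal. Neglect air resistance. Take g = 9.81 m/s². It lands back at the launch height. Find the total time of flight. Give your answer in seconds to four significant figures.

2.485 s

Components: vₓ = 46.20 cos 15.3° = 44.56 m/s, v_y0 = 46.20 sin 15.3° = 12.19 m/s.
It returns to y = 0 when t = 2 v_y0 / g = 2(12.19)/9.81 = 2.485 s.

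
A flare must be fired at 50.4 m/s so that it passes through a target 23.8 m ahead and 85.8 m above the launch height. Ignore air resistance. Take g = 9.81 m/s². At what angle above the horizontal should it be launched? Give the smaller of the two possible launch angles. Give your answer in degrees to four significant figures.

Trajectory: y = x tanθ − g x² (1 + tan²θ)/(2v₀²). With x = 23.8, y = 85.8, v₀ = 50.4, g = 9.81:
1.094 tan²θ − 23.8 tanθ + (86.89) = 0.
tanθ = [23.8 ± √(23.8² − 4 × 1.094 × (86.89))] / (2 × 1.094) = (23.8 ± 13.65) / 2.188, giving tanθ = 4.641 or 17.12.
θ = 77.84° or 86.66°; the smaller is 77.84°.

77.84°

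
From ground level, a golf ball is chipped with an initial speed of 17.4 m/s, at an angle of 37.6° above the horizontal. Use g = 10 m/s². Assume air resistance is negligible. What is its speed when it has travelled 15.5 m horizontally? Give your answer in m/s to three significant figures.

vₓ = 17.40 cos 37.6° = 13.79 m/s; v_y0 = 17.40 sin 37.6° = 10.62 m/s.
At x = 15.5 m, t = x/vₓ = 15.5/13.79 = 1.124 s.
Vertical velocity there: v_y = v_y0 − g t = 10.62 − 10.0 × 1.124 = −0.6269 m/s.
Speed: √(vₓ² + v_y²) = √(13.79² + 0.6269²) = 13.80 m/s.

13.8 m/s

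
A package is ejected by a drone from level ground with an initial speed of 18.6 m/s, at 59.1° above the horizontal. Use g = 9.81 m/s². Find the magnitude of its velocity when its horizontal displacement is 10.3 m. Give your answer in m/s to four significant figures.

vₓ = 18.60 cos 59.1° = 9.552 m/s; v_y0 = 18.60 sin 59.1° = 15.96 m/s.
At x = 10.3 m, t = x/vₓ = 10.3/9.552 = 1.078 s.
Vertical velocity there: v_y = v_y0 − g t = 15.96 − 9.81 × 1.078 = 5.382 m/s.
Speed: √(vₓ² + v_y²) = √(9.552² + 5.382²) = 10.96 m/s.

10.96 m/s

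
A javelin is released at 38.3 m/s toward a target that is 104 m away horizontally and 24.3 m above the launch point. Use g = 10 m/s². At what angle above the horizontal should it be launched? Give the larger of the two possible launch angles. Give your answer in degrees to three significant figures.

Trajectory: y = x tanθ − g x² (1 + tan²θ)/(2v₀²). With x = 104, y = 24.3, v₀ = 38.3, g = 10.0:
36.87 tan²θ − 104 tanθ + (61.17) = 0.
tanθ = [104 ± √(104² − 4 × 36.87 × (61.17))] / (2 × 36.87) = (104 ± 42.38) / 73.73, giving tanθ = 0.8357 or 1.985.
θ = 39.89° or 63.26°; the larger is 63.26°.

63.3°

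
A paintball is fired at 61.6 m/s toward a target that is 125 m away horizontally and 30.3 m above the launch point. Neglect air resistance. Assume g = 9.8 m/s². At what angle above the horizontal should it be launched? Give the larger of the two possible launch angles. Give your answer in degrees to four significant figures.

80.15°

Trajectory: y = x tanθ − g x² (1 + tan²θ)/(2v₀²). With x = 125, y = 30.3, v₀ = 61.6, g = 9.80:
20.18 tan²θ − 125 tanθ + (50.48) = 0.
tanθ = [125 ± √(125² − 4 × 20.18 × (50.48))] / (2 × 20.18) = (125 ± 107.5) / 40.35, giving tanθ = 0.4343 or 5.761.
θ = 23.47° or 80.15°; the larger is 80.15°.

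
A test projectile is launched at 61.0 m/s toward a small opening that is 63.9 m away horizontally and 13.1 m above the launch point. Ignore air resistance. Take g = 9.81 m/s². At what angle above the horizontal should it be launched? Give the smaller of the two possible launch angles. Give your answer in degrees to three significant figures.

Trajectory: y = x tanθ − g x² (1 + tan²θ)/(2v₀²). With x = 63.9, y = 13.1, v₀ = 61.0, g = 9.81:
5.382 tan²θ − 63.9 tanθ + (18.48) = 0.
tanθ = [63.9 ± √(63.9² − 4 × 5.382 × (18.48))] / (2 × 5.382) = (63.9 ± 60.71) / 10.76, giving tanθ = 0.2967 or 11.58.
θ = 16.52° or 85.06°; the smaller is 16.52°.

16.5°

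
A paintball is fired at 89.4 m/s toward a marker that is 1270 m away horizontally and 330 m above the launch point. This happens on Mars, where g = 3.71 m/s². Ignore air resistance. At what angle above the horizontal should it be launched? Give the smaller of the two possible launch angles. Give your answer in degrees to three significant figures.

34.9°

Trajectory: y = x tanθ − g x² (1 + tan²θ)/(2v₀²). With x = 1270, y = 330, v₀ = 89.4, g = 3.71:
374.3 tan²θ − 1270 tanθ + (704.3) = 0.
tanθ = [1270 ± √(1270² − 4 × 374.3 × (704.3))] / (2 × 374.3) = (1270 ± 747.1) / 748.7, giving tanθ = 0.6984 or 2.694.
θ = 34.93° or 69.64°; the smaller is 34.93°.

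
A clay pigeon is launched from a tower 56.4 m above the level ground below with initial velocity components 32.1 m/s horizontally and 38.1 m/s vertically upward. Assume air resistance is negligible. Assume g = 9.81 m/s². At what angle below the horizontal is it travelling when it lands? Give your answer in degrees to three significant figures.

Vertical motion (up positive, ground at y = 0): 4.905 t² − (38.10) t − 56.4 = 0, so t = (38.10 + √(38.10² + 2·9.81·56.4)) / 9.81 = (38.10 + 50.58) / 9.81 = 9.040 s.
At impact: v_y = v_y0 − g t = −50.58 m/s; vₓ = 32.10 m/s.
Angle below horizontal: arctan(|v_y|/vₓ) = arctan(50.58/32.10) = 57.60°.

57.6°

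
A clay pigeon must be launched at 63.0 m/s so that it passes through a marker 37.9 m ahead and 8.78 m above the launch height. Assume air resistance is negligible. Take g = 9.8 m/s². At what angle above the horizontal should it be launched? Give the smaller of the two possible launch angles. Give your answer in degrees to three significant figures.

15.8°

Trajectory: y = x tanθ − g x² (1 + tan²θ)/(2v₀²). With x = 37.9, y = 8.78, v₀ = 63.0, g = 9.80:
1.773 tan²θ − 37.9 tanθ + (10.55) = 0.
tanθ = [37.9 ± √(37.9² − 4 × 1.773 × (10.55))] / (2 × 1.773) = (37.9 ± 36.90) / 3.547, giving tanθ = 0.2822 or 21.09.
θ = 15.76° or 87.29°; the smaller is 15.76°.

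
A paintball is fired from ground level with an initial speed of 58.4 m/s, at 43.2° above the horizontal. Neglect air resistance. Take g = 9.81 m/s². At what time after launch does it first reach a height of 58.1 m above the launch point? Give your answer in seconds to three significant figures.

1.89 s

Resolve: vₓ = 58.40 cos 43.2° = 42.57 m/s and v_y0 = 58.40 sin 43.2° = 39.98 m/s.
Set y = v_y0 t − ½ g t² = 58.1: 4.905 t² − 39.98 t + 58.1 = 0.
Quadratic formula: t = (39.98 ± √458.28) / 9.81 = (39.98 ± 21.41) / 9.81 → t = 1.893 s or 6.257 s.
The first (ascending) time is 1.893 s.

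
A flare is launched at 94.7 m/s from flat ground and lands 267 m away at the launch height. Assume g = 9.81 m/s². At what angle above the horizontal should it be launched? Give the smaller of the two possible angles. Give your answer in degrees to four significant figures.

Level-ground range R = v₀² sin(2θ)/g ⇒ sin(2θ) = gR/v₀² = 9.81 × 267 / 94.7² = 0.2921.
2θ = 16.98° or 180° − 16.98° = 163.0°, so θ = 8.491° or 81.51°.
The smaller angle is 8.491°.

8.491°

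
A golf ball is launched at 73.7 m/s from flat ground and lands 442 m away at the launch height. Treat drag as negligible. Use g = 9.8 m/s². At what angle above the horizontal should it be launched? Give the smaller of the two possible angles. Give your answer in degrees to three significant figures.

26.4°

R = v₀² sin 2θ / g gives sin 2θ = gR/v₀² = 9.80·442/73.7² = 0.7975.
2θ = 52.89° or 180° − 52.89° = 127.1°, so θ = 26.44° or 63.56°.
The smaller angle is 26.44°.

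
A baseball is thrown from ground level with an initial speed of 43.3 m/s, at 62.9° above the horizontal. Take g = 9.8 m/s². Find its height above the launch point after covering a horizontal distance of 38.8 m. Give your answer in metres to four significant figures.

Components: vₓ = 43.30 cos 62.9° = 19.73 m/s, v_y0 = 43.30 sin 62.9° = 38.55 m/s.
x = vₓ t ⇒ t = 38.8/19.73 = 1.967 s.
Height: y = v_y0 t − ½ g t² = 38.55 × 1.967 − 4.900 × 1.967² = 75.82 − 18.96 = 56.86 m.

56.86 m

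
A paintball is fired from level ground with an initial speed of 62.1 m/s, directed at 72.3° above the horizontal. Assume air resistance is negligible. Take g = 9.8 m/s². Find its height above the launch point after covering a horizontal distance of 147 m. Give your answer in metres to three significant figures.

vₓ = 62.10 cos 72.3° = 18.88 m/s; v_y0 = 62.10 sin 72.3° = 59.16 m/s.
x = vₓ t ⇒ t = 147/18.88 = 7.786 s.
Height: y = v_y0 t − ½ g t² = 59.16 × 7.786 − 4.900 × 7.786² = 460.6 − 297.0 = 163.6 m.

164 m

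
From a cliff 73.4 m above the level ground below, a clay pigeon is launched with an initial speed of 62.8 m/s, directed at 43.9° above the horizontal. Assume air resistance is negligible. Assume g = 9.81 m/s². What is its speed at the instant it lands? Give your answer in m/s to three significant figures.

vₓ = 62.80 cos 43.9° = 45.25 m/s; v_y0 = 62.80 sin 43.9° = 43.55 m/s.
With up positive and y = 0 at the ground: y(t) = 73.4 + (43.55) t − 4.905 t². Setting y = 0 and taking the positive root: t = [43.55 + √(43.55² + 2·9.81·73.4)] / 9.81 = (43.55 + 57.76) / 9.81 = 10.33 s.
Vertical velocity at impact: v_y = v_y0 − g t = 43.55 − 9.81 × 10.33 = −57.76 m/s.
Speed: |v| = √(vₓ² + v_y²) = √(45.25² + 57.76²) = 73.38 m/s.

73.4 m/s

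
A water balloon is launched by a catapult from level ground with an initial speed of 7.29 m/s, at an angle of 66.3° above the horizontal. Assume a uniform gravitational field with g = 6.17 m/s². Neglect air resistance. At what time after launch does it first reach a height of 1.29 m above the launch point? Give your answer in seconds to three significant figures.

0.215 s

Components: vₓ = 7.290 cos 66.3° = 2.930 m/s, v_y0 = 7.290 sin 66.3° = 6.675 m/s.
Height y(t) = 6.675 t − 3.085 t² = 1.29 gives 3.085 t² − 6.675 t + 1.29 = 0.
t = [6.675 ± √(6.675² − 2·6.17·1.29)] / 6.17 = (6.675 ± 5.352) / 6.17, so t = 0.2145 s or t = 1.949 s.
The first (ascending) time is 0.2145 s.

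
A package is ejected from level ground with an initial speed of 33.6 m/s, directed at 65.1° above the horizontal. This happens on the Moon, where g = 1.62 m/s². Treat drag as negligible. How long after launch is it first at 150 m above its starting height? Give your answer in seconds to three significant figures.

5.82 s

Components: vₓ = 33.60 cos 65.1° = 14.15 m/s, v_y0 = 33.60 sin 65.1° = 30.48 m/s.
Require v_y0 t − ½ g t² = 150, i.e. 0.8100 t² − 30.48 t + 150 = 0.
t = [30.48 ± √(30.48² − 2·1.62·150)] / 1.62 = (30.48 ± 21.04) / 1.62, so t = 5.823 s or t = 31.80 s.
The first (ascending) time is 5.823 s.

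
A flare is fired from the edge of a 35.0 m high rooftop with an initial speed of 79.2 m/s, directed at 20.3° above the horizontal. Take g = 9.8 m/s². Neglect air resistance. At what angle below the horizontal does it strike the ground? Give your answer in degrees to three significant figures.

Resolve: vₓ = 79.20 cos 20.3° = 74.28 m/s and v_y0 = 79.20 sin 20.3° = 27.48 m/s.
With up positive and y = 0 at the ground: y(t) = 35.0 + (27.48) t − 4.900 t². Setting y = 0 and taking the positive root: t = [27.48 + √(27.48² + 2·9.80·35.0)] / 9.80 = (27.48 + 37.96) / 9.80 = 6.677 s.
At impact: v_y = v_y0 − g t = −37.96 m/s; vₓ = 74.28 m/s.
Angle below horizontal: arctan(|v_y|/vₓ) = arctan(37.96/74.28) = 27.07°.

27.1°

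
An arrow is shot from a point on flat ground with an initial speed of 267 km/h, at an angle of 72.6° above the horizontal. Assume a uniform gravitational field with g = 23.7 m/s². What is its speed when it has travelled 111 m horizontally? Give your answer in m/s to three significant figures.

Convert: 267 km/h = 267/3.6 = 74.17 m/s.
vₓ = 74.17 cos 72.6° = 22.18 m/s; v_y0 = 74.17 sin 72.6° = 70.77 m/s.
Time to reach x = 111 m: t = x/vₓ = 111/22.18 = 5.005 s.
Vertical velocity there: v_y = v_y0 − g t = 70.77 − 23.7 × 5.005 = −47.84 m/s.
Speed: √(vₓ² + v_y²) = √(22.18² + 47.84²) = 52.73 m/s.

52.7 m/s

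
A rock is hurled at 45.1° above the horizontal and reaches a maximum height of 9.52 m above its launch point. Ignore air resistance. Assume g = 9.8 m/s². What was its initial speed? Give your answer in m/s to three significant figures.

19.3 m/s

At the peak v_y = 0, so v_y0 = √(2gH) = √(2 × 9.80 × 9.52) = 13.66 m/s.
v_y0 = v₀ sin θ ⇒ v₀ = 13.66 / sin 45.1° = 19.28 m/s.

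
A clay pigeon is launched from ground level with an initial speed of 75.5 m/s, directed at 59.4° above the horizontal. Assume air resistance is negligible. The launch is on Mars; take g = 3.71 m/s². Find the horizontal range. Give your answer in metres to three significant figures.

1350 m

Horizontal component vₓ = 75.50 cos 59.4° = 38.43 m/s; vertical v_y0 = 75.50 sin 59.4° = 64.99 m/s.
Flight time T = 2 v_y0 / g = 35.03 s.
Horizontal distance R = vₓ T = 38.43 × 35.03 = 1346 m.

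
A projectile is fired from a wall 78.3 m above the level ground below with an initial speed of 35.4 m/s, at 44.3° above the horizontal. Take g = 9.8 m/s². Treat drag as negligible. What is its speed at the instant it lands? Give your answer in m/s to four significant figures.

52.80 m/s

Components: vₓ = 35.40 cos 44.3° = 25.34 m/s, v_y0 = 35.40 sin 44.3° = 24.72 m/s.
Vertical motion (up positive, ground at y = 0): 4.900 t² − (24.72) t − 78.3 = 0, so t = (24.72 + √(24.72² + 2·9.80·78.3)) / 9.80 = (24.72 + 46.32) / 9.80 = 7.250 s.
Vertical velocity at impact: v_y = v_y0 − g t = 24.72 − 9.80 × 7.250 = −46.32 m/s.
Speed: |v| = √(vₓ² + v_y²) = √(25.34² + 46.32²) = 52.80 m/s.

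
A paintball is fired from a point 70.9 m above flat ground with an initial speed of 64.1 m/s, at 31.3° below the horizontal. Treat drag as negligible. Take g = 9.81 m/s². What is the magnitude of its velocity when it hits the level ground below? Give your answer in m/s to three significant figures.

Horizontal component vₓ = 64.10 cos 31.3° = 54.77 m/s; vertical v_y0 = −33.30 m/s (downward).
Vertical motion (up positive, ground at y = 0): 4.905 t² − (−33.30) t − 70.9 = 0, so t = (−33.30 + √(33.30² + 2·9.81·70.9)) / 9.81 = (−33.30 + 50.00) / 9.81 = 1.702 s.
Vertical velocity at impact: v_y = v_y0 − g t = −33.30 − 9.81 × 1.702 = −50.00 m/s.
Speed: |v| = √(vₓ² + v_y²) = √(54.77² + 50.00²) = 74.16 m/s.

74.2 m/s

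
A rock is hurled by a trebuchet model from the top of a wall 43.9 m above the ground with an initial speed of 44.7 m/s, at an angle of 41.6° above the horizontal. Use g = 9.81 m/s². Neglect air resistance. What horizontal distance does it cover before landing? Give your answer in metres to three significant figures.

Horizontal component vₓ = 44.70 cos 41.6° = 33.43 m/s; vertical v_y0 = 44.70 sin 41.6° = 29.68 m/s.
The projectile lands when y = 43.9 + (29.68) t − ½·9.81·t² = 0. Positive root: t = (29.68 + √(29.68² + 2·9.81·43.9)) / 9.81 = (29.68 + 41.74) / 9.81 = 7.280 s.
Horizontal distance: R = vₓ t = 33.43 × 7.280 = 243.3 m.

243 m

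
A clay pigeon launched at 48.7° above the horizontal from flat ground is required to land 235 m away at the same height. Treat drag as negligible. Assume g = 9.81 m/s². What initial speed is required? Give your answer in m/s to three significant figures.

On level ground R = v₀² sin 2θ / g ⇒ v₀ = √(gR / sin 2θ).
v₀ = √(9.81 × 235 / sin 97.40°) = √(2305 / 0.9917) = √2324.7 = 48.22 m/s.

48.2 m/s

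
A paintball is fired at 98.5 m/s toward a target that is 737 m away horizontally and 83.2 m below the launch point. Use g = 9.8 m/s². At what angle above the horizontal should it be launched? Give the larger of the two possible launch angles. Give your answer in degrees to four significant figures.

67.34°

Trajectory: y = x tanθ − g x² (1 + tan²θ)/(2v₀²). With x = 737, y = −83.2, v₀ = 98.5, g = 9.80:
274.3 tan²θ − 737 tanθ + (191.1) = 0.
tanθ = [737 ± √(737² − 4 × 274.3 × (191.1))] / (2 × 274.3) = (737 ± 577.5) / 548.6, giving tanθ = 0.2908 or 2.396.
θ = 16.21° or 67.34°; the larger is 67.34°.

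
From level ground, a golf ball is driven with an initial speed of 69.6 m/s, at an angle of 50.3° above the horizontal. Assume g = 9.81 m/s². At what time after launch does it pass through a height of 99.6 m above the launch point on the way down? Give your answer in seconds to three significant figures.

Horizontal component vₓ = 69.60 cos 50.3° = 44.46 m/s; vertical v_y0 = 69.60 sin 50.3° = 53.55 m/s.
Set y = v_y0 t − ½ g t² = 99.6: 4.905 t² − 53.55 t + 99.6 = 0.
Quadratic formula: t = (53.55 ± √913.47) / 9.81 = (53.55 ± 30.22) / 9.81 → t = 2.378 s or 8.540 s.
The descending-branch root is 8.540 s.

8.54 s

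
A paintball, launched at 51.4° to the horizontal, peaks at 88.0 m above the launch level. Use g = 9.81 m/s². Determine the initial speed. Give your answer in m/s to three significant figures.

At the peak v_y = 0, so v_y0 = √(2gH) = √(2 × 9.81 × 88.0) = 41.55 m/s.
v_y0 = v₀ sin θ ⇒ v₀ = 41.55 / sin 51.4° = 53.17 m/s.

53.2 m/s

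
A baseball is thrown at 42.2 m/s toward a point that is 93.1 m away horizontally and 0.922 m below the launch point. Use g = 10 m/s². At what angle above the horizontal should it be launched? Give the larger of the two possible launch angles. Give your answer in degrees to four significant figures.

Trajectory: y = x tanθ − g x² (1 + tan²θ)/(2v₀²). With x = 93.1, y = −0.922, v₀ = 42.2, g = 10.0:
24.34 tan²θ − 93.1 tanθ + (23.41) = 0.
tanθ = [93.1 ± √(93.1² − 4 × 24.34 × (23.41))] / (2 × 24.34) = (93.1 ± 79.93) / 48.67, giving tanθ = 0.2706 or 3.555.
θ = 15.14° or 74.29°; the larger is 74.29°.

74.29°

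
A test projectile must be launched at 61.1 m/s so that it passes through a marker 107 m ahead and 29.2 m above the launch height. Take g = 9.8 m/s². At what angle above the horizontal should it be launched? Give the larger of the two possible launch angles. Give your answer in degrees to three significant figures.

81.5°

Trajectory: y = x tanθ − g x² (1 + tan²θ)/(2v₀²). With x = 107, y = 29.2, v₀ = 61.1, g = 9.80:
15.03 tan²θ − 107 tanθ + (44.23) = 0.
tanθ = [107 ± √(107² − 4 × 15.03 × (44.23))] / (2 × 15.03) = (107 ± 93.76) / 30.05, giving tanθ = 0.4406 or 6.680.
θ = 23.78° or 81.49°; the larger is 81.49°.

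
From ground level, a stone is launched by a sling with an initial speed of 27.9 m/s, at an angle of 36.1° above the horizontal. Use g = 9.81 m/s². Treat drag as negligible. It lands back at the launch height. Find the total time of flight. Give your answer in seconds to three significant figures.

3.35 s

Resolve: vₓ = 27.90 cos 36.1° = 22.54 m/s and v_y0 = 27.90 sin 36.1° = 16.44 m/s.
It returns to y = 0 when t = 2 v_y0 / g = 2(16.44)/9.81 = 3.351 s.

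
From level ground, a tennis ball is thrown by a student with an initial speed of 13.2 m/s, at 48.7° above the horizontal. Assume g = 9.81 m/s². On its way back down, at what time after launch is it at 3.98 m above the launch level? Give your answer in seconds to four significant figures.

1.470 s

Horizontal component vₓ = 13.20 cos 48.7° = 8.712 m/s; vertical v_y0 = 13.20 sin 48.7° = 9.917 m/s.
Height y(t) = 9.917 t − 4.905 t² = 3.98 gives 4.905 t² − 9.917 t + 3.98 = 0.
t = [9.917 ± √(9.917² − 2·9.81·3.98)] / 9.81 = (9.917 ± 4.500) / 9.81, so t = 0.5521 s or t = 1.470 s.
The descending-branch root is 1.470 s.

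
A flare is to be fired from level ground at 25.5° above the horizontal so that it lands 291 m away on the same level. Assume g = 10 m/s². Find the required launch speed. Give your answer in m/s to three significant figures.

From R = (v₀² / g) sin 2θ: v₀ = √(gR / sin 2θ).
v₀ = √(10.0 × 291 / sin 51.00°) = √(2910 / 0.7771) = √3744.5 = 61.19 m/s.

61.2 m/s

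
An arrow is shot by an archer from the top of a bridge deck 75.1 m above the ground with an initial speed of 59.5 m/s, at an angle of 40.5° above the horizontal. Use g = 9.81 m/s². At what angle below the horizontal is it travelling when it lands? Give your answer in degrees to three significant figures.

vₓ = 59.50 cos 40.5° = 45.24 m/s; v_y0 = 59.50 sin 40.5° = 38.64 m/s.
Vertical motion (up positive, ground at y = 0): 4.905 t² − (38.64) t − 75.1 = 0, so t = (38.64 + √(38.64² + 2·9.81·75.1)) / 9.81 = (38.64 + 54.47) / 9.81 = 9.491 s.
At impact: v_y = v_y0 − g t = −54.47 m/s; vₓ = 45.24 m/s.
Angle below horizontal: arctan(|v_y|/vₓ) = arctan(54.47/45.24) = 50.28°.

50.3°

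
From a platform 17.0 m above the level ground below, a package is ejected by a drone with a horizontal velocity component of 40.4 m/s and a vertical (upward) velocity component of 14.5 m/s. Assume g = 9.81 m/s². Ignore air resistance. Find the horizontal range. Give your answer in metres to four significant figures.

155.7 m

Vertical motion (up positive, ground at y = 0): 4.905 t² − (14.50) t − 17.0 = 0, so t = (14.50 + √(14.50² + 2·9.81·17.0)) / 9.81 = (14.50 + 23.32) / 9.81 = 3.855 s.
Horizontal distance: R = vₓ t = 40.40 × 3.855 = 155.7 m.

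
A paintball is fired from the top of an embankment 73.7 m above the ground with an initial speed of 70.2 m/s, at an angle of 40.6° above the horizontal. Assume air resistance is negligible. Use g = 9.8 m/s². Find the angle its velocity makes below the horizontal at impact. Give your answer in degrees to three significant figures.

48.1°

Resolve: vₓ = 70.20 cos 40.6° = 53.30 m/s and v_y0 = 70.20 sin 40.6° = 45.68 m/s.
With up positive and y = 0 at the ground: y(t) = 73.7 + (45.68) t − 4.900 t². Setting y = 0 and taking the positive root: t = [45.68 + √(45.68² + 2·9.80·73.7)] / 9.80 = (45.68 + 59.43) / 9.80 = 10.73 s.
At impact: v_y = v_y0 − g t = −59.43 m/s; vₓ = 53.30 m/s.
Angle below horizontal: arctan(|v_y|/vₓ) = arctan(59.43/53.30) = 48.11°.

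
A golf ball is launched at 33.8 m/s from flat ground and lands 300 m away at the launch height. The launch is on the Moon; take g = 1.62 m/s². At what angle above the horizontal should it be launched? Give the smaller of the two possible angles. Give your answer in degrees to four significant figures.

12.59°

Level-ground range R = v₀² sin(2θ)/g ⇒ sin(2θ) = gR/v₀² = 1.62 × 300 / 33.8² = 0.4254.
2θ = 25.18° or 180° − 25.18° = 154.8°, so θ = 12.59° or 77.41°.
The smaller angle is 12.59°.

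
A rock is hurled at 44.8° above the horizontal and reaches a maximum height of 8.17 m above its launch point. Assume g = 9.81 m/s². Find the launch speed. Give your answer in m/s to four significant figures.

At the peak v_y = 0, so v_y0 = √(2gH) = √(2 × 9.81 × 8.17) = 12.66 m/s.
v_y0 = v₀ sin θ ⇒ v₀ = 12.66 / sin 44.8° = 17.97 m/s.

17.97 m/s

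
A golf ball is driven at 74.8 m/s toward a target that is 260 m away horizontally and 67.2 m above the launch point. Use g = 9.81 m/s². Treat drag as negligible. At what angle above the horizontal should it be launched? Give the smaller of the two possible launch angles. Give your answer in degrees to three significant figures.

29.1°

Trajectory: y = x tanθ − g x² (1 + tan²θ)/(2v₀²). With x = 260, y = 67.2, v₀ = 74.8, g = 9.81:
59.26 tan²θ − 260 tanθ + (126.5) = 0.
tanθ = [260 ± √(260² − 4 × 59.26 × (126.5))] / (2 × 59.26) = (260 ± 194.0) / 118.5, giving tanθ = 0.5571 or 3.830.
θ = 29.12° or 75.37°; the smaller is 29.12°.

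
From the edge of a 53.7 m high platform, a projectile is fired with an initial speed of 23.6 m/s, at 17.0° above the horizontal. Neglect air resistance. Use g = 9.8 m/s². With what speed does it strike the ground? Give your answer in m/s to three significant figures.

Resolve: vₓ = 23.60 cos 17.0° = 22.57 m/s and v_y0 = 23.60 sin 17.0° = 6.900 m/s.
With up positive and y = 0 at the ground: y(t) = 53.7 + (6.900) t − 4.900 t². Setting y = 0 and taking the positive root: t = [6.900 + √(6.900² + 2·9.80·53.7)] / 9.80 = (6.900 + 33.17) / 9.80 = 4.089 s.
Vertical velocity at impact: v_y = v_y0 − g t = 6.900 − 9.80 × 4.089 = −33.17 m/s.
Speed: |v| = √(vₓ² + v_y²) = √(22.57² + 33.17²) = 40.12 m/s.

40.1 m/s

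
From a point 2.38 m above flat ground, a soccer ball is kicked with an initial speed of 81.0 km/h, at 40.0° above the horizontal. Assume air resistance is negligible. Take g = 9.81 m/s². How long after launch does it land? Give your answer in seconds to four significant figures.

Convert: 81.0 km/h = 81.0/3.6 = 22.50 m/s.
Components: vₓ = 22.50 cos 40.0° = 17.24 m/s, v_y0 = 22.50 sin 40.0° = 14.46 m/s.
Vertical motion (up positive, ground at y = 0): 4.905 t² − (14.46) t − 2.38 = 0, so t = (14.46 + √(14.46² + 2·9.81·2.38)) / 9.81 = (14.46 + 16.00) / 9.81 = 3.105 s.

3.105 s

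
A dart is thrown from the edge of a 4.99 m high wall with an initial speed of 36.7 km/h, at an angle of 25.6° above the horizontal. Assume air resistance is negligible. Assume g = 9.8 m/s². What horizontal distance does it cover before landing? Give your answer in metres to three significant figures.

Convert: 36.7 km/h = 36.7/3.6 = 10.19 m/s.
Components: vₓ = 10.19 cos 25.6° = 9.194 m/s, v_y0 = 10.19 sin 25.6° = 4.405 m/s.
The projectile lands when y = 4.99 + (4.405) t − ½·9.80·t² = 0. Positive root: t = (4.405 + √(4.405² + 2·9.80·4.99)) / 9.80 = (4.405 + 10.83) / 9.80 = 1.554 s.
Horizontal distance: R = vₓ t = 9.194 × 1.554 = 14.29 m.

14.3 m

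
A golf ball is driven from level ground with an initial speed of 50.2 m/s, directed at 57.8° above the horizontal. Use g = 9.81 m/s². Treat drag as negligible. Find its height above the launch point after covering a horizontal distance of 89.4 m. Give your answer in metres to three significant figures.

87.2 m

Components: vₓ = 50.20 cos 57.8° = 26.75 m/s, v_y0 = 50.20 sin 57.8° = 42.48 m/s.
x = vₓ t ⇒ t = 89.4/26.75 = 3.342 s.
Height: y = v_y0 t − ½ g t² = 42.48 × 3.342 − 4.905 × 3.342² = 142.0 − 54.78 = 87.18 m.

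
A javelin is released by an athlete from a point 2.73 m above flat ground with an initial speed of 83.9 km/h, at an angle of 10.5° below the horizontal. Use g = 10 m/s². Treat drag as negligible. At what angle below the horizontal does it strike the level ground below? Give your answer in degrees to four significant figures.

Convert: 83.9 km/h = 83.9/3.6 = 23.31 m/s.
Components: vₓ = 23.31 cos 10.5° = 22.92 m/s, v_y0 = −4.247 m/s (downward).
With up positive and y = 0 at the ground: y(t) = 2.73 + (−4.247) t − 5.000 t². Setting y = 0 and taking the positive root: t = [−4.247 + √(4.247² + 2·10.0·2.73)] / 10.0 = (−4.247 + 8.523) / 10.0 = 0.4276 s.
At impact: v_y = v_y0 − g t = −8.523 m/s; vₓ = 22.92 m/s.
Angle below horizontal: arctan(|v_y|/vₓ) = arctan(8.523/22.92) = 20.40°.

20.40°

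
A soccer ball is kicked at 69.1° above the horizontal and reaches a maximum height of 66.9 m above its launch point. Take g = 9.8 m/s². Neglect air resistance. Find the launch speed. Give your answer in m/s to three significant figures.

At the peak v_y = 0, so v_y0 = √(2gH) = √(2 × 9.80 × 66.9) = 36.21 m/s.
v_y0 = v₀ sin θ ⇒ v₀ = 36.21 / sin 69.1° = 38.76 m/s.

38.8 m/s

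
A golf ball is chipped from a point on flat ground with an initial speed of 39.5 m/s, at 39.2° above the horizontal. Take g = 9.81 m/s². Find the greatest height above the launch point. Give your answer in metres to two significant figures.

Horizontal component vₓ = 39.50 cos 39.2° = 30.61 m/s; vertical v_y0 = 39.50 sin 39.2° = 24.97 m/s.
Peak height H = v_y0² / (2g) = 623.26 / 19.62 = 31.77 m.

32 m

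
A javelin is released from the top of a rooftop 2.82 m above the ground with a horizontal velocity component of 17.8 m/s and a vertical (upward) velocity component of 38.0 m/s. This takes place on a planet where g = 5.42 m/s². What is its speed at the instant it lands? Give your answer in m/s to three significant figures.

42.3 m/s

Vertical motion (up positive, ground at y = 0): 2.710 t² − (38.00) t − 2.82 = 0, so t = (38.00 + √(38.00² + 2·5.42·2.82)) / 5.42 = (38.00 + 38.40) / 5.42 = 14.10 s.
Vertical velocity at impact: v_y = v_y0 − g t = 38.00 − 5.42 × 14.10 = −38.40 m/s.
Speed: |v| = √(vₓ² + v_y²) = √(17.80² + 38.40²) = 42.33 m/s.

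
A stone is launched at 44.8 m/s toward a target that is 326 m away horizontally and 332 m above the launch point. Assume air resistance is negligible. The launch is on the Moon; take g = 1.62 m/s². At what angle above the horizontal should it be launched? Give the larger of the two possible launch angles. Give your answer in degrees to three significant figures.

Trajectory: y = x tanθ − g x² (1 + tan²θ)/(2v₀²). With x = 326, y = 332, v₀ = 44.8, g = 1.62:
42.89 tan²θ − 326 tanθ + (374.9) = 0.
tanθ = [326 ± √(326² − 4 × 42.89 × (374.9))] / (2 × 42.89) = (326 ± 204.8) / 85.78, giving tanθ = 1.412 or 6.188.
θ = 54.70° or 80.82°; the larger is 80.82°.

80.8°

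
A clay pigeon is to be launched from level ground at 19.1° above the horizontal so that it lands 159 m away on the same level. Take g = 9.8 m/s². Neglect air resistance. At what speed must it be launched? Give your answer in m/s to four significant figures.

50.20 m/s

On level ground R = v₀² sin 2θ / g ⇒ v₀ = √(gR / sin 2θ).
v₀ = √(9.80 × 159 / sin 38.20°) = √(1558 / 0.6184) = √2519.7 = 50.20 m/s.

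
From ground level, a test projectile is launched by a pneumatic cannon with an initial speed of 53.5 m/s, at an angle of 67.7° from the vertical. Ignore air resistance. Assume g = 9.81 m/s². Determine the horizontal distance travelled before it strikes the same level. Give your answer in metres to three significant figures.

205 m

vₓ = 53.50 sin 67.7° = 49.50 m/s; v_y0 = 53.50 cos 67.7° = 20.30 m/s.
Time aloft: T = 2 v_y0 / g = 2 × 20.30 / 9.81 = 4.139 s.
Range: R = vₓ T = 49.50 × 4.139 = 204.9 m.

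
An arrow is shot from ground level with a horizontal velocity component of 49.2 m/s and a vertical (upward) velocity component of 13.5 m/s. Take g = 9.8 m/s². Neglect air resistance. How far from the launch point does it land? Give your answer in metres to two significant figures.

Time aloft: T = 2 v_y0 / g = 2 × 13.50 / 9.80 = 2.755 s.
Range: R = vₓ T = 49.20 × 2.755 = 135.6 m.

140 m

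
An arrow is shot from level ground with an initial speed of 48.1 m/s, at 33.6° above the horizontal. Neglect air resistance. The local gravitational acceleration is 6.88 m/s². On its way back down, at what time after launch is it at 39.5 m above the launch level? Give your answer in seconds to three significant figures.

vₓ = 48.10 cos 33.6° = 40.06 m/s; v_y0 = 48.10 sin 33.6° = 26.62 m/s.
Height y(t) = 26.62 t − 3.440 t² = 39.5 gives 3.440 t² − 26.62 t + 39.5 = 0.
t = [26.62 ± √(26.62² − 2·6.88·39.5)] / 6.88 = (26.62 ± 12.85) / 6.88, so t = 2.002 s or t = 5.736 s.
The descending-branch root is 5.736 s.

5.74 s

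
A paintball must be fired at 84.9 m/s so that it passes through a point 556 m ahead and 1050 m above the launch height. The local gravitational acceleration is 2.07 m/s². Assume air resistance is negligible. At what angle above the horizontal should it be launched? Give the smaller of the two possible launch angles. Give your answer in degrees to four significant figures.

Trajectory: y = x tanθ − g x² (1 + tan²θ)/(2v₀²). With x = 556, y = 1050, v₀ = 84.9, g = 2.07:
44.39 tan²θ − 556 tanθ + (1094) = 0.
tanθ = [556 ± √(556² − 4 × 44.39 × (1094))] / (2 × 44.39) = (556 ± 338.9) / 88.78, giving tanθ = 2.446 or 10.08.
θ = 67.76° or 84.33°; the smaller is 67.76°.

67.76°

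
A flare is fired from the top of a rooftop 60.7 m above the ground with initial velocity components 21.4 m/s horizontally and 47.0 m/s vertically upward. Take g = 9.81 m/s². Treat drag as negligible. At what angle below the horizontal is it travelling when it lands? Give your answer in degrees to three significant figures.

69.8°

With up positive and y = 0 at the ground: y(t) = 60.7 + (47.00) t − 4.905 t². Setting y = 0 and taking the positive root: t = [47.00 + √(47.00² + 2·9.81·60.7)] / 9.81 = (47.00 + 58.31) / 9.81 = 10.73 s.
At impact: v_y = v_y0 − g t = −58.31 m/s; vₓ = 21.40 m/s.
Angle below horizontal: arctan(|v_y|/vₓ) = arctan(58.31/21.40) = 69.85°.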